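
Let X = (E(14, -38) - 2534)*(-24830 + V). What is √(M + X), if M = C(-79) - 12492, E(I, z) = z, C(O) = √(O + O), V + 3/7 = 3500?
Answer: √(2687619144 + 49*I*√158)/7 ≈ 7406.0 + 0.00084862*I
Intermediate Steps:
V = 24497/7 (V = -3/7 + 3500 = 24497/7 ≈ 3499.6)
C(O) = √2*√O (C(O) = √(2*O) = √2*√O)
M = -12492 + I*√158 (M = √2*√(-79) - 12492 = √2*(I*√79) - 12492 = I*√158 - 12492 = -12492 + I*√158 ≈ -12492.0 + 12.57*I)
X = 384033036/7 (X = (-38 - 2534)*(-24830 + 24497/7) = -2572*(-149313/7) = 384033036/7 ≈ 5.4862e+7)
√(M + X) = √((-12492 + I*√158) + 384033036/7) = √(383945592/7 + I*√158)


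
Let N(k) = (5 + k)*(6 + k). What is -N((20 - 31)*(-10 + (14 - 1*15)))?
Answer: -16002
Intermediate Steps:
-N((20 - 31)*(-10 + (14 - 1*15))) = -(30 + ((20 - 31)*(-10 + (14 - 1*15)))**2 + 11*((20 - 31)*(-10 + (14 - 1*15)))) = -(30 + (-11*(-10 + (14 - 15)))**2 + 11*(-11*(-10 + (14 - 15)))) = -(30 + (-11*(-10 - 1))**2 + 11*(-11*(-10 - 1))) = -(30 + (-11*(-11))**2 + 11*(-11*(-11))) = -(30 + 121**2 + 11*121) = -(30 + 14641 + 1331) = -1*16002 = -16002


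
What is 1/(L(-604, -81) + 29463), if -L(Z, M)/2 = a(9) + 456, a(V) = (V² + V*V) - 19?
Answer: 1/28265 ≈ 3.5379e-5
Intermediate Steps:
a(V) = -19 + 2*V² (a(V) = (V² + V²) - 19 = 2*V² - 19 = -19 + 2*V²)
L(Z, M) = -1198 (L(Z, M) = -2*((-19 + 2*9²) + 456) = -2*((-19 + 2*81) + 456) = -2*((-19 + 162) + 456) = -2*(143 + 456) = -2*599 = -1198)
1/(L(-604, -81) + 29463) = 1/(-1198 + 29463) = 1/28265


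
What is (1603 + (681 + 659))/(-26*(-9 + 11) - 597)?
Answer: -2943/649 ≈ -4.5347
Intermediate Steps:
(1603 + (681 + 659))/(-26*(-9 + 11) - 597) = (1603 + 1340)/(-26*2 - 597) = 2943/(-52 - 597) = 2943/(-649) = 2943*(-1/649) = -2943/649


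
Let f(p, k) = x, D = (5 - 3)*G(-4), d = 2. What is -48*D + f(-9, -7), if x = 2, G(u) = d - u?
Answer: -574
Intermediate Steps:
G(u) = 2 - u
D = 12 (D = (5 - 3)*(2 - 1*(-4)) = 2*(2 + 4) = 2*6 = 12)
f(p, k) = 2
-48*D + f(-9, -7) = -48*12 + 2 = -576 + 2 = -574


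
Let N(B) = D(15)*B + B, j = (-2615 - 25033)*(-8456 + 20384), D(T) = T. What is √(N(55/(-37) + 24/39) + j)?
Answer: 4*I*√4768716887363/481 ≈ 18160.0*I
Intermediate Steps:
j = -329785344 (j = -27648*11928 = -329785344)
N(B) = 16*B (N(B) = 15*B + B = 16*B)
√(N(55/(-37) + 24/39) + j) = √(16*(55/(-37) + 24/39) - 329785344) = √(16*(55*(-1/37) + 24*(1/39)) - 329785344) = √(16*(-55/37 + 8/13) - 329785344) = √(16*(-419/481) - 329785344) = √(-6704/481 - 329785344) = √(-158626757168/481) = 4*I*√4768716887363/481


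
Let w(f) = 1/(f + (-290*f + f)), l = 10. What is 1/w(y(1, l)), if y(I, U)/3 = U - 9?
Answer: -864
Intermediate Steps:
y(I, U) = -27 + 3*U (y(I, U) = 3*(U - 9) = 3*(-9 + U) = -27 + 3*U)
w(f) = -1/(288*f) (w(f) = 1/(f - 289*f) = 1/(-288*f) = -1/(288*f))
1/w(y(1, l)) = 1/(-1/(288*(-27 + 3*10))) = 1/(-1/(288*(-27 + 30))) = 1/(-1/288/3) = 1/(-1/288*⅓) = 1/(-1/864) = -864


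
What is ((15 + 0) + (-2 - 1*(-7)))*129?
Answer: 2580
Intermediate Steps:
((15 + 0) + (-2 - 1*(-7)))*129 = (15 + (-2 + 7))*129 = (15 + 5)*129 = 20*129 = 2580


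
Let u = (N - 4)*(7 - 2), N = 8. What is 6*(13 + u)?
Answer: 198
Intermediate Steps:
u = 20 (u = (8 - 4)*(7 - 2) = 4*5 = 20)
6*(13 + u) = 6*(13 + 20) = 6*33 = 198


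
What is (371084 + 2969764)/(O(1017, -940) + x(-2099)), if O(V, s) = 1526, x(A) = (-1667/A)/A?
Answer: 4906370486416/2241083553 ≈ 2189.3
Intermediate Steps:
x(A) = -1667/A**2
(371084 + 2969764)/(O(1017, -940) + x(-2099)) = (371084 + 2969764)/(1526 - 1667/(-2099)**2) = 3340848/(1526 - 1667*1/4405801) = 3340848/(1526 - 1667/4405801) = 3340848/(6723250659/4405801) = 3340848*(4405801/6723250659) = 4906370486416/2241083553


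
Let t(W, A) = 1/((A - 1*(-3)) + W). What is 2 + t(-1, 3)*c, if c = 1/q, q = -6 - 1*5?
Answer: 109/55 ≈ 1.9818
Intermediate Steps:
q = -11 (q = -6 - 5 = -11)
t(W, A) = 1/(3 + A + W) (t(W, A) = 1/((A + 3) + W) = 1/((3 + A) + W) = 1/(3 + A + W))
c = -1/11 (c = 1/(-11) = 1*(-1/11) = -1/11 ≈ -0.090909)
2 + t(-1, 3)*c = 2 - 1/11/(3 + 3 - 1) = 2 - 1/11/5 = 2 + (⅕)*(-1/11) = 2 - 1/55 = 109/55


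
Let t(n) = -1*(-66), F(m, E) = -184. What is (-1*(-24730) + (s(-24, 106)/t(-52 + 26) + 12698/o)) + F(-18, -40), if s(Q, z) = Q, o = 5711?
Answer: 1542121100/62821 ≈ 24548.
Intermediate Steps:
t(n) = 66
(-1*(-24730) + (s(-24, 106)/t(-52 + 26) + 12698/o)) + F(-18, -40) = (-1*(-24730) + (-24/66 + 12698/5711)) - 184 = (24730 + (-24*1/66 + 12698*(1/5711))) - 184 = (24730 + (-4/11 + 12698/5711)) - 184 = (24730 + 116834/62821) - 184 = 1553680164/62821 - 184 = 1542121100/62821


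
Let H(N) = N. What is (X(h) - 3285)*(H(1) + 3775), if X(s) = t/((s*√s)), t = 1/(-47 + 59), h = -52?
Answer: -12404160 + 118*I*√13/507 ≈ -1.2404e+7 + 0.83916*I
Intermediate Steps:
t = 1/12 ≈ 0.083333
X(s) = 1/(12*s^(3/2)) (X(s) = 1/(12*((s*√s))) = 1/(12*(s^(3/2))) = 1/(12*s^(3/2)))
(X(h) - 3285)*(H(1) + 3775) = (1/(12*(-52)^(3/2)) - 3285)*(1 + 3775) = ((I*√13/1352)/12 - 3285)*3776 = (I*√13/16224 - 3285)*3776 = (-3285 + I*√13/16224)*3776 = -12404160 + 118*I*√13/507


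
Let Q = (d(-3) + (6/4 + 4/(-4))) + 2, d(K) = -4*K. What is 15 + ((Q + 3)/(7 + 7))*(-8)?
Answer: 5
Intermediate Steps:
Q = 29/2 (Q = (-4*(-3) + (6/4 + 4/(-4))) + 2 = (12 + (6*(¼) + 4*(-¼))) + 2 = (12 + (3/2 - 1)) + 2 = (12 + ½) + 2 = 25/2 + 2 = 29/2 ≈ 14.500)
15 + ((Q + 3)/(7 + 7))*(-8) = 15 + ((29/2 + 3)/(7 + 7))*(-8) = 15 + ((35/2)/14)*(-8) = 15 + ((35/2)*(1/14))*(-8) = 15 + (5/4)*(-8) = 15 - 10 = 5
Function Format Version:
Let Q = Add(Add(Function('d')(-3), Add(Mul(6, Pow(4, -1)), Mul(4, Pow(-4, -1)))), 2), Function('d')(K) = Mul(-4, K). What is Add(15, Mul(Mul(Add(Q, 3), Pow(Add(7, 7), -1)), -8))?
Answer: 5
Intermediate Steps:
Q = Rational(29, 2) (Q = Add(Add(Mul(-4, -3), Add(Mul(6, Pow(4, -1)), Mul(4, Pow(-4, -1)))), 2) = Add(Add(12, Add(Mul(6, Rational(1, 4)), Mul(4, Rational(-1, 4)))), 2) = Add(Add(12, Add(Rational(3, 2), -1)), 2) = Add(Add(12, Rational(1, 2)), 2) = Add(Rational(25, 2), 2) = Rational(29, 2) ≈ 14.500)
Add(15, Mul(Mul(Add(Q, 3), Pow(Add(7, 7), -1)), -8)) = Add(15, Mul(Mul(Add(Rational(29, 2), 3), Pow(Add(7, 7), -1)), -8)) = Add(15, Mul(Mul(Rational(35, 2), Pow(14, -1)), -8)) = Add(15, Mul(Mul(Rational(35, 2), Rational(1, 14)), -8)) = Add(15, Mul(Rational(5, 4), -8)) = Add(15, -10) = 5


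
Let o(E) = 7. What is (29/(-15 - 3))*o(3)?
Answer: -203/18 ≈ -11.278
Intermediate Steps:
(29/(-15 - 3))*o(3) = (29/(-15 - 3))*7 = (29/(-18))*7 = -1/18*29*7 = -29/18*7 = -203/18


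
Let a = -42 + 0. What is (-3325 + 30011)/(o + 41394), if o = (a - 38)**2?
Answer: 13343/23897 ≈ 0.55835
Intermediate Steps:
a = -42
o = 6400 (o = (-42 - 38)**2 = (-80)**2 = 6400)
(-3325 + 30011)/(o + 41394) = (-3325 + 30011)/(6400 + 41394) = 26686/47794 = 26686*(1/47794) = 13343/23897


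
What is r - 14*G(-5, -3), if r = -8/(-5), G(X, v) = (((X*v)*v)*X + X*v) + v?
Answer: -16582/5 ≈ -3316.4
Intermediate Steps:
G(X, v) = v + X*v + X²*v² (G(X, v) = ((X*v²)*X + X*v) + v = (X²*v² + X*v) + v = (X*v + X²*v²) + v = v + X*v + X²*v²)
r = 8/5 (r = -8*(-⅕) = 8/5 ≈ 1.6000)
r - 14*G(-5, -3) = 8/5 - (-42)*(1 - 5 - 3*(-5)²) = 8/5 - (-42)*(1 - 5 - 3*25) = 8/5 - (-42)*(1 - 5 - 75) = 8/5 - (-42)*(-79) = 8/5 - 14*237 = 8/5 - 3318 = -16582/5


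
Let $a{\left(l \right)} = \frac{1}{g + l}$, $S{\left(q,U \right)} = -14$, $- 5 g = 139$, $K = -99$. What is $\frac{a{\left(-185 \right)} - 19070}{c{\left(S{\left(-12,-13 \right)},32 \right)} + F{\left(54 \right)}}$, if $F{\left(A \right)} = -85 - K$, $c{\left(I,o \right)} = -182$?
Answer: $\frac{6763495}{59584} \approx 113.51$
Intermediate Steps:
$g = - \frac{139}{5}$ ($g = \left(- \frac{1}{5}\right) 139 = - \frac{139}{5} \approx -27.8$)
$a{\left(l \right)} = \frac{1}{- \frac{139}{5} + l}$
$F{\left(A \right)} = 14$ ($F{\left(A \right)} = -85 - -99 = -85 + 99 = 14$)
$\frac{a{\left(-185 \right)} - 19070}{c{\left(S{\left(-12,-13 \right)},32 \right)} + F{\left(54 \right)}} = \frac{\frac{5}{-139 + 5 \left(-185\right)} - 19070}{-182 + 14} = \frac{\frac{5}{-139 - 925} - 19070}{-168} = \left(\frac{5}{-1064} - 19070\right) \left(- \frac{1}{168}\right) = \left(5 \left(- \frac{1}{1064}\right) - 19070\right) \left(- \frac{1}{168}\right) = \left(- \frac{5}{1064} - 19070\right) \left(- \frac{1}{168}\right) = \left(- \frac{20290485}{1064}\right) \left(- \frac{1}{168}\right) = \frac{6763495}{59584}$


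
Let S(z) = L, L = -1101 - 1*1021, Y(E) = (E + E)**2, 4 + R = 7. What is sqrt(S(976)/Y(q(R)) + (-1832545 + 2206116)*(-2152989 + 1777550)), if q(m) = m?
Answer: I*sqrt(5049112418206)/6 ≈ 3.745e+5*I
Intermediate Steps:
R = 3 (R = -4 + 7 = 3)
Y(E) = 4*E**2 (Y(E) = (2*E)**2 = 4*E**2)
L = -2122 (L = -1101 - 1021 = -2122)
S(z) = -2122
sqrt(S(976)/Y(q(R)) + (-1832545 + 2206116)*(-2152989 + 1777550)) = sqrt(-2122/(4*3**2) + (-1832545 + 2206116)*(-2152989 + 1777550)) = sqrt(-2122/(4*9) + 373571*(-375439)) = sqrt(-2122/36 - 140253122669) = sqrt(-2122*1/36 - 140253122669) = sqrt(-1061/18 - 140253122669) = sqrt(-2524556209103/18) = I*sqrt(5049112418206)/6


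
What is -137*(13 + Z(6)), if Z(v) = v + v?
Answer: -3425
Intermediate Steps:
Z(v) = 2*v
-137*(13 + Z(6)) = -137*(13 + 2*6) = -137*(13 + 12) = -137*25 = -3425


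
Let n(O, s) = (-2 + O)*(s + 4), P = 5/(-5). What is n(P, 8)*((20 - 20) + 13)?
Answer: -468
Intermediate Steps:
P = -1 (P = 5*(-1/5) = -1)
n(O, s) = (-2 + O)*(4 + s)
n(P, 8)*((20 - 20) + 13) = (-8 - 2*8 + 4*(-1) - 1*8)*((20 - 20) + 13) = (-8 - 16 - 4 - 8)*(0 + 13) = -36*13 = -468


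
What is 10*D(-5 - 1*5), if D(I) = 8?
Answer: 80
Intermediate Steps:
10*D(-5 - 1*5) = 10*8 = 80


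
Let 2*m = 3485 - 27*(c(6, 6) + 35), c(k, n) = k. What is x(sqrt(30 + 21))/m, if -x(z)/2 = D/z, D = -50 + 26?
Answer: 16*sqrt(51)/20213 ≈ 0.0056529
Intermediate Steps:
D = -24
x(z) = 48/z (x(z) = -(-48)/z = 48/z)
m = 1189 (m = (3485 - 27*(6 + 35))/2 = (3485 - 27*41)/2 = (3485 - 1107)/2 = (1/2)*2378 = 1189)
x(sqrt(30 + 21))/m = (48/(sqrt(30 + 21)))/1189 = (48/(sqrt(51)))*(1/1189) = (48*(sqrt(51)/51))*(1/1189) = (16*sqrt(51)/17)*(1/1189) = 16*sqrt(51)/20213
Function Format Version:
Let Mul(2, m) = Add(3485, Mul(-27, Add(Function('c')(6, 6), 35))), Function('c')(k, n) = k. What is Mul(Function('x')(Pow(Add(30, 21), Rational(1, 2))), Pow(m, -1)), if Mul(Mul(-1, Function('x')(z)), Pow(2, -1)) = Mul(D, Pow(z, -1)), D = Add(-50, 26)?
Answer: Mul(Rational(16, 20213), Pow(51, Rational(1, 2))) ≈ 0.0056529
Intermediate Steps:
D = -24
Function('x')(z) = Mul(48, Pow(z, -1)) (Function('x')(z) = Mul(-2, Mul(-24, Pow(z, -1))) = Mul(48, Pow(z, -1)))
m = 1189 (m = Mul(Rational(1, 2), Add(3485, Mul(-27, Add(6, 35)))) = Mul(Rational(1, 2), Add(3485, Mul(-27, 41))) = Mul(Rational(1, 2), Add(3485, -1107)) = Mul(Rational(1, 2), 2378) = 1189)
Mul(Function('x')(Pow(Add(30, 21), Rational(1, 2))), Pow(m, -1)) = Mul(Mul(48, Pow(Pow(Add(30, 21), Rational(1, 2)), -1)), Pow(1189, -1)) = Mul(Mul(48, Pow(Pow(51, Rational(1, 2)), -1)), Rational(1, 1189)) = Mul(Mul(48, Mul(Rational(1, 51), Pow(51, Rational(1, 2)))), Rational(1, 1189)) = Mul(Mul(Rational(16, 17), Pow(51, Rational(1, 2))), Rational(1, 1189)) = Mul(Rational(16, 20213), Pow(51, Rational(1, 2)))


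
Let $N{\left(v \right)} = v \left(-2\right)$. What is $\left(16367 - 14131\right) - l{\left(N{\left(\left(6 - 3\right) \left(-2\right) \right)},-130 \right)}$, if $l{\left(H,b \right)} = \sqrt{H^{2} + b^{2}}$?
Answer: $2236 - 2 \sqrt{4261} \approx 2105.4$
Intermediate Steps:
$N{\left(v \right)} = - 2 v$
$\left(16367 - 14131\right) - l{\left(N{\left(\left(6 - 3\right) \left(-2\right) \right)},-130 \right)} = \left(16367 - 14131\right) - \sqrt{\left(- 2 \left(6 - 3\right) \left(-2\right)\right)^{2} + \left(-130\right)^{2}} = \left(16367 - 14131\right) - \sqrt{\left(- 2 \cdot 3 \left(-2\right)\right)^{2} + 16900} = 2236 - \sqrt{\left(\left(-2\right) \left(-6\right)\right)^{2} + 16900} = 2236 - \sqrt{12^{2} + 16900} = 2236 - \sqrt{144 + 16900} = 2236 - \sqrt{17044} = 2236 - 2 \sqrt{4261}$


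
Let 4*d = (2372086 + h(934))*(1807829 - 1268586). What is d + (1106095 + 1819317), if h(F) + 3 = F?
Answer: 1279644507779/4 ≈ 3.1991e+11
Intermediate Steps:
h(F) = -3 + F
d = 1279632806131/4 (d = ((2372086 + (-3 + 934))*(1807829 - 1268586))/4 = ((2372086 + 931)*539243)/4 = (2373017*539243)/4 = (1/4)*1279632806131 = 1279632806131/4 ≈ 3.1991e+11)
d + (1106095 + 1819317) = 1279632806131/4 + (1106095 + 1819317) = 1279632806131/4 + 2925412 = 1279644507779/4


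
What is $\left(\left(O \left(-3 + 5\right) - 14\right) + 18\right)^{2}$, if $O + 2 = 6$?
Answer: $144$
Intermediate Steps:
$O = 4$ ($O = -2 + 6 = 4$)
$\left(\left(O \left(-3 + 5\right) - 14\right) + 18\right)^{2} = \left(\left(4 \left(-3 + 5\right) - 14\right) + 18\right)^{2} = \left(\left(4 \cdot 2 - 14\right) + 18\right)^{2} = \left(\left(8 - 14\right) + 18\right)^{2} = \left(-6 + 18\right)^{2} = 12^{2} = 144$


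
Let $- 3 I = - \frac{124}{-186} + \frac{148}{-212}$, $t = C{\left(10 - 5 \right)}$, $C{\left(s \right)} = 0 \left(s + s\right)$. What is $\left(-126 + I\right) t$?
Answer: $0$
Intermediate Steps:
$C{\left(s \right)} = 0$ ($C{\left(s \right)} = 0 \cdot 2 s = 0$)
$t = 0$
$I = \frac{5}{477}$ ($I = - \frac{- \frac{124}{-186} + \frac{148}{-212}}{3} = - \frac{\left(-124\right) \left(- \frac{1}{186}\right) + 148 \left(- \frac{1}{212}\right)}{3} = - \frac{\frac{2}{3} - \frac{37}{53}}{3} = \left(- \frac{1}{3}\right) \left(- \frac{5}{159}\right) = \frac{5}{477} \approx 0.010482$)
$\left(-126 + I\right) t = \left(-126 + \frac{5}{477}\right) 0 = \left(- \frac{60097}{477}\right) 0 = 0$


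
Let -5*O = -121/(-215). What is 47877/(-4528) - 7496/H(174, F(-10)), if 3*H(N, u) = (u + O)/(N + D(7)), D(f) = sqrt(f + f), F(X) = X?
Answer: 19045969980333/49223888 + 24174600*sqrt(14)/10871 ≈ 3.9525e+5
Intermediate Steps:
D(f) = sqrt(2)*sqrt(f) (D(f) = sqrt(2*f) = sqrt(2)*sqrt(f))
O = -121/1075 (O = -(-121)/(5*(-215)) = -(-121)*(-1)/(5*215) = -1/5*121/215 = -121/1075 ≈ -0.11256)
H(N, u) = (-121/1075 + u)/(3*(N + sqrt(14))) (H(N, u) = ((u - 121/1075)/(N + sqrt(2)*sqrt(7)))/3 = ((-121/1075 + u)/(N + sqrt(14)))/3 = (-121/1075 + u)/(3*(N + sqrt(14))))
47877/(-4528) - 7496/H(174, F(-10)) = 47877/(-4528) - 7496*(174 + sqrt(14))/(-121/3225 + (1/3)*(-10)) = 47877*(-1/4528) - 7496*(174 + sqrt(14))/(-121/3225 - 10/3) = -47877/4528 - (-4206380400/10871 - 24174600*sqrt(14)/10871) = -47877/4528 - 7496*(-561150/10871 - 3225*sqrt(14)/10871) = -47877/4528 + (4206380400/10871 + 24174600*sqrt(14)/10871) = 19045969980333/49223888 + 24174600*sqrt(14)/10871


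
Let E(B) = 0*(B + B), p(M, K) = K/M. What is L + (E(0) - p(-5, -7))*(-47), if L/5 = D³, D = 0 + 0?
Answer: 329/5 ≈ 65.800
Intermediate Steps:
E(B) = 0 (E(B) = 0*(2*B) = 0)
D = 0
L = 0 (L = 5*0³ = 5*0 = 0)
L + (E(0) - p(-5, -7))*(-47) = 0 + (0 - (-7)/(-5))*(-47) = 0 + (0 - (-7)*(-1)/5)*(-47) = 0 + (0 - 1*7/5)*(-47) = 0 + (0 - 7/5)*(-47) = 0 - 7/5*(-47) = 0 + 329/5 = 329/5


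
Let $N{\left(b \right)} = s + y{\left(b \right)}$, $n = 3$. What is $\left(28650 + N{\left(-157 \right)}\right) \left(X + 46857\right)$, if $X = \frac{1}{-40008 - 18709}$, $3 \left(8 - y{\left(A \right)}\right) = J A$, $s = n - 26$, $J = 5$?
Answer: $\frac{238510410950920}{176151} \approx 1.354 \cdot 10^{9}$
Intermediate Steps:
$s = -23$ ($s = 3 - 26 = -23$)
$y{\left(A \right)} = 8 - \frac{5 A}{3}$
$X = - \frac{1}{58717}$ ($X = \frac{1}{-58717} = - \frac{1}{58717} \approx -1.7031 \cdot 10^{-5}$)
$N{\left(b \right)} = -15 - \frac{5 b}{3}$ ($N{\left(b \right)} = -23 - \left(-8 + \frac{5 b}{3}\right) = -15 - \frac{5 b}{3}$)
$\left(28650 + N{\left(-157 \right)}\right) \left(X + 46857\right) = \left(28650 - - \frac{740}{3}\right) \left(- \frac{1}{58717} + 46857\right) = \left(28650 + \left(-15 + \frac{785}{3}\right)\right) \frac{2751302468}{58717} = \left(28650 + \frac{740}{3}\right) \frac{2751302468}{58717} = \frac{86690}{3} \cdot \frac{2751302468}{58717} = \frac{238510410950920}{176151}$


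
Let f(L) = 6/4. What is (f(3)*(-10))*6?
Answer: -90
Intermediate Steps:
f(L) = 3/2 (f(L) = 6*(¼) = 3/2)
(f(3)*(-10))*6 = ((3/2)*(-10))*6 = -15*6 = -90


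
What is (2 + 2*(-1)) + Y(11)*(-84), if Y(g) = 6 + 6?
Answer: -1008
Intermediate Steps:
Y(g) = 12
(2 + 2*(-1)) + Y(11)*(-84) = (2 + 2*(-1)) + 12*(-84) = (2 - 2) - 1008 = 0 - 1008 = -1008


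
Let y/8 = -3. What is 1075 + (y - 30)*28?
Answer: -437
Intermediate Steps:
y = -24 (y = 8*(-3) = -24)
1075 + (y - 30)*28 = 1075 + (-24 - 30)*28 = 1075 - 54*28 = 1075 - 1512 = -437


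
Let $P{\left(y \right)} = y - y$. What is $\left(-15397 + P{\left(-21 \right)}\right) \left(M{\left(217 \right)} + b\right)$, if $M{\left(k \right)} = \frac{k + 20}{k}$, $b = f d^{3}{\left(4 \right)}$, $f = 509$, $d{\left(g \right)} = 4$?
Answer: $- \frac{108844918913}{217} \approx -5.0159 \cdot 10^{8}$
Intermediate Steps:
$P{\left(y \right)} = 0$
$b = 32576$ ($b = 509 \cdot 4^{3} = 509 \cdot 64 = 32576$)
$M{\left(k \right)} = \frac{20 + k}{k}$
$\left(-15397 + P{\left(-21 \right)}\right) \left(M{\left(217 \right)} + b\right) = \left(-15397 + 0\right) \left(\frac{20 + 217}{217} + 32576\right) = - 15397 \left(\frac{1}{217} \cdot 237 + 32576\right) = - 15397 \left(\frac{237}{217} + 32576\right) = \left(-15397\right) \frac{7069229}{217} = - \frac{108844918913}{217}$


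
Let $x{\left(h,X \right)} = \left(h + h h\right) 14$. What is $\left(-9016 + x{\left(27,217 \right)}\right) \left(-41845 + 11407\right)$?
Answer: $-47726784$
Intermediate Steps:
$x{\left(h,X \right)} = 14 h + 14 h^{2}$ ($x{\left(h,X \right)} = \left(h + h^{2}\right) 14 = 14 h + 14 h^{2}$)
$\left(-9016 + x{\left(27,217 \right)}\right) \left(-41845 + 11407\right) = \left(-9016 + 14 \cdot 27 \left(1 + 27\right)\right) \left(-41845 + 11407\right) = \left(-9016 + 14 \cdot 27 \cdot 28\right) \left(-30438\right) = \left(-9016 + 10584\right) \left(-30438\right) = 1568 \left(-30438\right) = -47726784$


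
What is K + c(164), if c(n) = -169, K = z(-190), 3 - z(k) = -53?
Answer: -113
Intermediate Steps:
z(k) = 56 (z(k) = 3 - 1*(-53) = 3 + 53 = 56)
K = 56
K + c(164) = 56 - 169 = -113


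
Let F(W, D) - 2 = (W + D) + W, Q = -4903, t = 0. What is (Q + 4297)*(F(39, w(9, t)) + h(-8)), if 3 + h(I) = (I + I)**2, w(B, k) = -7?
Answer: -197556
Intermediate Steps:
h(I) = -3 + 4*I**2 (h(I) = -3 + (I + I)**2 = -3 + (2*I)**2 = -3 + 4*I**2)
F(W, D) = 2 + D + 2*W (F(W, D) = 2 + ((W + D) + W) = 2 + ((D + W) + W) = 2 + (D + 2*W) = 2 + D + 2*W)
(Q + 4297)*(F(39, w(9, t)) + h(-8)) = (-4903 + 4297)*((2 - 7 + 2*39) + (-3 + 4*(-8)**2)) = -606*((2 - 7 + 78) + (-3 + 4*64)) = -606*(73 + (-3 + 256)) = -606*(73 + 253) = -606*326 = -197556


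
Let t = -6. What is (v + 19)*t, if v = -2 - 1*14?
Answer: -18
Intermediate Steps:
v = -16 (v = -2 - 14 = -16)
(v + 19)*t = (-16 + 19)*(-6) = 3*(-6) = -18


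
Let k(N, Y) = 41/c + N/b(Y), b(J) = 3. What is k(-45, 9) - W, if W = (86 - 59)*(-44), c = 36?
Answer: 42269/36 ≈ 1174.1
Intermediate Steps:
k(N, Y) = 41/36 + N/3
W = -1188 (W = 27*(-44) = -1188)
k(-45, 9) - W = (41/36 + (1/3)*(-45)) - 1*(-1188) = (41/36 - 15) + 1188 = -499/36 + 1188 = 42269/36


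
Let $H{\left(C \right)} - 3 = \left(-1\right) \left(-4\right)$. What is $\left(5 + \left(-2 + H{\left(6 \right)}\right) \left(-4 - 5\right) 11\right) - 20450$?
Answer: $-20940$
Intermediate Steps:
$H{\left(C \right)} = 7$ ($H{\left(C \right)} = 3 - -4 = 3 + 4 = 7$)
$\left(5 + \left(-2 + H{\left(6 \right)}\right) \left(-4 - 5\right) 11\right) - 20450 = \left(5 + \left(-2 + 7\right) \left(-4 - 5\right) 11\right) - 20450 = \left(5 + 5 \left(-9\right) 11\right) - 20450 = \left(5 - 495\right) - 20450 = -490 - 20450 = -20940$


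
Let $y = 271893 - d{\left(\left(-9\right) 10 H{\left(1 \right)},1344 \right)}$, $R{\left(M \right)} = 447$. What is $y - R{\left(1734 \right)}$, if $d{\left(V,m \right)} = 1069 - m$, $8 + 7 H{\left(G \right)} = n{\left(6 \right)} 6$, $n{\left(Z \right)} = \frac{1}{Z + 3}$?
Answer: $271721$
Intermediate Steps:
$n{\left(Z \right)} = \frac{1}{3 + Z}$
$H{\left(G \right)} = - \frac{22}{21}$ ($H{\left(G \right)} = - \frac{8}{7} + \frac{\frac{1}{3 + 6} \cdot 6}{7} = - \frac{8}{7} + \frac{\frac{1}{9} \cdot 6}{7} = - \frac{8}{7} + \frac{1}{7} \cdot \frac{2}{3} = - \frac{8}{7} + \frac{2}{21} = - \frac{22}{21}$)
$y = 272168$ ($y = 271893 - \left(1069 - 1344\right) = 271893 - -275 = 271893 + 275 = 272168$)
$y - R{\left(1734 \right)} = 272168 - 447 = 271721$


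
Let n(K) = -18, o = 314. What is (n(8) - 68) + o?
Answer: 228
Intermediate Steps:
(n(8) - 68) + o = (-18 - 68) + 314 = -86 + 314 = 228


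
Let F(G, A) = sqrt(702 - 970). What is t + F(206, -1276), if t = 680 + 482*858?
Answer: 414236 + 2*I*sqrt(67) ≈ 4.1424e+5 + 16.371*I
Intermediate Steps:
F(G, A) = 2*I*sqrt(67) (F(G, A) = sqrt(-268) = 2*I*sqrt(67))
t = 414236 (t = 680 + 413556 = 414236)
t + F(206, -1276) = 414236 + 2*I*sqrt(67)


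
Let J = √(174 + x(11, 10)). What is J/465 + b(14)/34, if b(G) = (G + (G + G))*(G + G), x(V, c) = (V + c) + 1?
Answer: 273658/7905 ≈ 34.618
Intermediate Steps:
x(V, c) = 1 + V + c
J = 14 (J = √(174 + (1 + 11 + 10)) = √(174 + 22) = √196 = 14)
b(G) = 6*G² (b(G) = (G + 2*G)*(2*G) = (3*G)*(2*G) = 6*G²)
J/465 + b(14)/34 = 14/465 + (6*14²)/34 = 14*(1/465) + (6*196)*(1/34) = 14/465 + 1176*(1/34) = 14/465 + 588/17 = 273658/7905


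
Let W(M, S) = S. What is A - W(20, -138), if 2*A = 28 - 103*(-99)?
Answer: 10501/2 ≈ 5250.5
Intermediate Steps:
A = 10225/2 (A = (28 - 103*(-99))/2 = (28 + 10197)/2 = (1/2)*10225 = 10225/2 ≈ 5112.5)
A - W(20, -138) = 10225/2 - 1*(-138) = 10225/2 + 138 = 10501/2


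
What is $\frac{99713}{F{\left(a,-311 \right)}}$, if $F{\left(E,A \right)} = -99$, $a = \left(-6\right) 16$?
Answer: $- \frac{99713}{99} \approx -1007.2$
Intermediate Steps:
$a = -96$
$\frac{99713}{F{\left(a,-311 \right)}} = \frac{99713}{-99} = 99713 \left(- \frac{1}{99}\right) = - \frac{99713}{99}$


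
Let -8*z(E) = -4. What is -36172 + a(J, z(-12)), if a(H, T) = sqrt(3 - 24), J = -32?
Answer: -36172 + I*sqrt(21) ≈ -36172.0 + 4.5826*I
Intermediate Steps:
z(E) = 1/2 (z(E) = -1/8*(-4) = 1/2)
a(H, T) = I*sqrt(21) (a(H, T) = sqrt(-21) = I*sqrt(21))
-36172 + a(J, z(-12)) = -36172 + I*sqrt(21)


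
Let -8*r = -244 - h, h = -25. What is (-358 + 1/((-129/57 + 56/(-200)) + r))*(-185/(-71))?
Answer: -6248826030/6699631 ≈ -932.71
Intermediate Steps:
r = 219/8 (r = -(-244 - 1*(-25))/8 = -(-244 + 25)/8 = -⅛*(-219) = 219/8 ≈ 27.375)
(-358 + 1/((-129/57 + 56/(-200)) + r))*(-185/(-71)) = (-358 + 1/((-129/57 + 56/(-200)) + 219/8))*(-185/(-71)) = (-358 + 1/((-129*1/57 + 56*(-1/200)) + 219/8))*(-185*(-1/71)) = (-358 + 1/((-43/19 - 7/25) + 219/8))*(185/71) = (-358 + 1/(-1208/475 + 219/8))*(185/71) = (-358 + 1/(94361/3800))*(185/71) = (-358 + 3800/94361)*(185/71) = -33777438/94361*185/71 = -6248826030/6699631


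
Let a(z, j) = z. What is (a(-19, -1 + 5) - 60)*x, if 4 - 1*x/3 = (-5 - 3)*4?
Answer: -8532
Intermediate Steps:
x = 108 (x = 12 - 3*(-5 - 3)*4 = 12 - (-24)*4 = 12 - 3*(-32) = 12 + 96 = 108)
(a(-19, -1 + 5) - 60)*x = (-19 - 60)*108 = -79*108 = -8532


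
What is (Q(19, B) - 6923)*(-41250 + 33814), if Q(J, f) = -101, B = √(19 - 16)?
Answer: 52230464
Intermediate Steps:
B = √3 ≈ 1.7320
(Q(19, B) - 6923)*(-41250 + 33814) = (-101 - 6923)*(-41250 + 33814) = -7024*(-7436) = 52230464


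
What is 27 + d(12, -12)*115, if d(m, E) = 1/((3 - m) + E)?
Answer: 452/21 ≈ 21.524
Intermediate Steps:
d(m, E) = 1/(3 + E - m)
27 + d(12, -12)*115 = 27 + 115/(3 - 12 - 1*12) = 27 + 115/(3 - 12 - 12) = 27 + 115/(-21) = 27 - 1/21*115 = 27 - 115/21 = 452/21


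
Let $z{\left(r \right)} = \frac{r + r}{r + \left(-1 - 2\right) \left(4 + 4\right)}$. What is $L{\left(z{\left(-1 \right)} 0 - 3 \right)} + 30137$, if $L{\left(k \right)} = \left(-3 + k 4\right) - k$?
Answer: $30125$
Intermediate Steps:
$z{\left(r \right)} = \frac{2 r}{-24 + r}$ ($z{\left(r \right)} = \frac{2 r}{r - 24} = \frac{2 r}{-24 + r}$)
$L{\left(k \right)} = -3 + 3 k$ ($L{\left(k \right)} = \left(-3 + 4 k\right) - k = -3 + 3 k$)
$L{\left(z{\left(-1 \right)} 0 - 3 \right)} + 30137 = \left(-3 + 3 \left(2 \left(-1\right) \frac{1}{-24 - 1} \cdot 0 - 3\right)\right) + 30137 = \left(-3 + 3 \left(2 \left(-1\right) \frac{1}{-25} \cdot 0 - 3\right)\right) + 30137 = \left(-3 + 3 \left(2 \left(-1\right) \left(- \frac{1}{25}\right) 0 - 3\right)\right) + 30137 = \left(-3 + 3 \left(\frac{2}{25} \cdot 0 - 3\right)\right) + 30137 = \left(-3 + 3 \left(0 - 3\right)\right) + 30137 = \left(-3 + 3 \left(-3\right)\right) + 30137 = \left(-3 - 9\right) + 30137 = -12 + 30137 = 30125$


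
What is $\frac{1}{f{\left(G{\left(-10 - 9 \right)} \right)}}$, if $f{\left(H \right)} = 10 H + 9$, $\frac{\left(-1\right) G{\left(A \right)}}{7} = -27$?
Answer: $\frac{1}{1899} \approx 0.00052659$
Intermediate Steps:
$G{\left(A \right)} = 189$ ($G{\left(A \right)} = \left(-7\right) \left(-27\right) = 189$)
$f{\left(H \right)} = 9 + 10 H$
$\frac{1}{f{\left(G{\left(-10 - 9 \right)} \right)}} = \frac{1}{9 + 10 \cdot 189} = \frac{1}{9 + 1890} = \frac{1}{1899}$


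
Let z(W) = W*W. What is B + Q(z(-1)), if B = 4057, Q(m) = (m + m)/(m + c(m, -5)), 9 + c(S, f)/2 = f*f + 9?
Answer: 206909/51 ≈ 4057.0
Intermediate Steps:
c(S, f) = 2*f² (c(S, f) = -18 + 2*(f*f + 9) = -18 + 2*(f² + 9) = -18 + 2*(9 + f²) = -18 + (18 + 2*f²) = 2*f²)
z(W) = W²
Q(m) = 2*m/(50 + m) (Q(m) = (m + m)/(m + 2*(-5)²) = (2*m)/(m + 2*25) = (2*m)/(m + 50) = (2*m)/(50 + m) = 2*m/(50 + m))
B + Q(z(-1)) = 4057 + 2*(-1)²/(50 + (-1)²) = 4057 + 2*1/(50 + 1) = 4057 + 2*1/51 = 4057 + 2*1*(1/51) = 4057 + 2/51 = 206909/51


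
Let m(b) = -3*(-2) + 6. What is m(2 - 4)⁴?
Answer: 20736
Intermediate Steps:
m(b) = 12 (m(b) = 6 + 6 = 12)
m(2 - 4)⁴ = 12⁴ = 20736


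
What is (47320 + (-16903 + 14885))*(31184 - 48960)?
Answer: -805288352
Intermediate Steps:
(47320 + (-16903 + 14885))*(31184 - 48960) = (47320 - 2018)*(-17776) = 45302*(-17776) = -805288352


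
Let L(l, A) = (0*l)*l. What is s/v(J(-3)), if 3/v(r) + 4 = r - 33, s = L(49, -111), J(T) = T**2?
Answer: 0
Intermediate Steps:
L(l, A) = 0 (L(l, A) = 0*l = 0)
s = 0
v(r) = 3/(-37 + r) (v(r) = 3/(-4 + (r - 33)) = 3/(-4 + (-33 + r)) = 3/(-37 + r))
s/v(J(-3)) = 0/((3/(-37 + (-3)**2))) = 0/((3/(-37 + 9))) = 0/((3/(-28))) = 0/((3*(-1/28))) = 0/(-3/28) = 0*(-28/3) = 0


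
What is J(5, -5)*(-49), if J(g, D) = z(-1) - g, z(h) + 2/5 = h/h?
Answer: 1078/5 ≈ 215.60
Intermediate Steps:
z(h) = 3/5 (z(h) = -2/5 + h/h = -2/5 + 1 = 3/5)
J(g, D) = 3/5 - g
J(5, -5)*(-49) = (3/5 - 1*5)*(-49) = (3/5 - 5)*(-49) = -22/5*(-49) = 1078/5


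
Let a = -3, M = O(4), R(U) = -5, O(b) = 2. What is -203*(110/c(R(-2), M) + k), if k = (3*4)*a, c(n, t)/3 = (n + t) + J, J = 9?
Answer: 54607/9 ≈ 6067.4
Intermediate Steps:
M = 2
c(n, t) = 27 + 3*n + 3*t (c(n, t) = 3*((n + t) + 9) = 3*(9 + n + t) = 27 + 3*n + 3*t)
k = -36 (k = (3*4)*(-3) = 12*(-3) = -36)
-203*(110/c(R(-2), M) + k) = -203*(110/(27 + 3*(-5) + 3*2) - 36) = -203*(110/(27 - 15 + 6) - 36) = -203*(110/18 - 36) = -203*(110*(1/18) - 36) = -203*(55/9 - 36) = -203*(-269/9) = 54607/9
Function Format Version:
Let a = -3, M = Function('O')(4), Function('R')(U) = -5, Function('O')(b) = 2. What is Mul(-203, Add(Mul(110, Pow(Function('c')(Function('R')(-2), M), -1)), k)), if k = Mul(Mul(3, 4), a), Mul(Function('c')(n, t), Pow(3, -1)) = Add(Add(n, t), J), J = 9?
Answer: Rational(54607, 9) ≈ 6067.4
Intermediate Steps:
M = 2
Function('c')(n, t) = Add(27, Mul(3, n), Mul(3, t)) (Function('c')(n, t) = Mul(3, Add(Add(n, t), 9)) = Mul(3, Add(9, n, t)) = Add(27, Mul(3, n), Mul(3, t)))
k = -36 (k = Mul(Mul(3, 4), -3) = Mul(12, -3) = -36)
Mul(-203, Add(Mul(110, Pow(Function('c')(Function('R')(-2), M), -1)), k)) = Mul(-203, Add(Mul(110, Pow(Add(27, Mul(3, -5), Mul(3, 2)), -1)), -36)) = Mul(-203, Add(Mul(110, Pow(Add(27, -15, 6), -1)), -36)) = Mul(-203, Add(Mul(110, Pow(18, -1)), -36)) = Mul(-203, Add(Mul(110, Rational(1, 18)), -36)) = Mul(-203, Add(Rational(55, 9), -36)) = Mul(-203, Rational(-269, 9)) = Rational(54607, 9)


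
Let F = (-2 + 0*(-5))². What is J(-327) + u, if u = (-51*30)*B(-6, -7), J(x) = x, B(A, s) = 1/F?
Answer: -1419/2 ≈ -709.50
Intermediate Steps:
F = 4 (F = (-2 + 0)² = (-2)² = 4)
B(A, s) = ¼ (B(A, s) = 1/4 = ¼)
u = -765/2 (u = -51*30*(¼) = -1530*¼ = -765/2 ≈ -382.50)
J(-327) + u = -327 - 765/2 = -1419/2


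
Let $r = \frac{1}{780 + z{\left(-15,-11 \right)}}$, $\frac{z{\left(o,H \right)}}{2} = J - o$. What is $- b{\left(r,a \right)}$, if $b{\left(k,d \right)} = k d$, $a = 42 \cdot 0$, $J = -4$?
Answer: $0$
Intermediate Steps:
$z{\left(o,H \right)} = -8 - 2 o$ ($z{\left(o,H \right)} = 2 \left(-4 - o\right) = -8 - 2 o$)
$a = 0$
$r = \frac{1}{802}$ ($r = \frac{1}{780 - -22} = \frac{1}{780 + \left(-8 + 30\right)} = \frac{1}{780 + 22} = \frac{1}{802} \approx 0.0012469$)
$b{\left(k,d \right)} = d k$
$- b{\left(r,a \right)} = - \frac{0}{802} = \left(-1\right) 0 = 0$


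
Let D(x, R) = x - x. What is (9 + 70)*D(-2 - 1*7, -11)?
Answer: 0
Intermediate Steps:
D(x, R) = 0
(9 + 70)*D(-2 - 1*7, -11) = (9 + 70)*0 = 79*0 = 0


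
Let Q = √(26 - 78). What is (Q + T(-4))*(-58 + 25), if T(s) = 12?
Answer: -396 - 66*I*√13 ≈ -396.0 - 237.97*I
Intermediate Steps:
Q = 2*I*√13 (Q = √(-52) = 2*I*√13 ≈ 7.2111*I)
(Q + T(-4))*(-58 + 25) = (2*I*√13 + 12)*(-58 + 25) = (12 + 2*I*√13)*(-33) = -396 - 66*I*√13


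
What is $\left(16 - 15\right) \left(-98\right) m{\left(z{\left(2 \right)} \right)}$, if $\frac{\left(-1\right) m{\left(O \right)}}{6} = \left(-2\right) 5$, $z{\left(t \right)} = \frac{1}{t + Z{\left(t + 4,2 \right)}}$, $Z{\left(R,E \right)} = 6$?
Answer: $-5880$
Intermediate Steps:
$z{\left(t \right)} = \frac{1}{6 + t}$ ($z{\left(t \right)} = \frac{1}{t + 6} = \frac{1}{6 + t}$)
$m{\left(O \right)} = 60$ ($m{\left(O \right)} = - 6 \left(\left(-2\right) 5\right) = \left(-6\right) \left(-10\right) = 60$)
$\left(16 - 15\right) \left(-98\right) m{\left(z{\left(2 \right)} \right)} = \left(16 - 15\right) \left(-98\right) 60 = 1 \left(-98\right) 60 = \left(-98\right) 60 = -5880$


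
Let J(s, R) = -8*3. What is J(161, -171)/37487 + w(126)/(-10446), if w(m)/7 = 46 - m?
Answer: 10371008/195794601 ≈ 0.052969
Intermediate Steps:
J(s, R) = -24
w(m) = 322 - 7*m (w(m) = 7*(46 - m) = 322 - 7*m)
J(161, -171)/37487 + w(126)/(-10446) = -24/37487 + (322 - 7*126)/(-10446) = -24*1/37487 + (322 - 882)*(-1/10446) = -24/37487 - 560*(-1/10446) = -24/37487 + 280/5223 = 10371008/195794601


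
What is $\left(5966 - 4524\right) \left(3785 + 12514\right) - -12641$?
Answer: $23515799$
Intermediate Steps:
$\left(5966 - 4524\right) \left(3785 + 12514\right) - -12641 = 1442 \cdot 16299 + 12641 = 23503158 + 12641 = 23515799$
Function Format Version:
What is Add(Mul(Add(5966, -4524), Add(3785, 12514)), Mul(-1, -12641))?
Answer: 23515799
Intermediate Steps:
Add(Mul(Add(5966, -4524), Add(3785, 12514)), Mul(-1, -12641)) = Add(Mul(1442, 16299), 12641) = Add(23503158, 12641) = 23515799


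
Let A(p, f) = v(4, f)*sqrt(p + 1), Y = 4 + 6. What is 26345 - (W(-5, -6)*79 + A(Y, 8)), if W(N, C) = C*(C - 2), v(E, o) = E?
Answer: 22553 - 4*sqrt(11) ≈ 22540.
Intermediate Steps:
Y = 10
W(N, C) = C*(-2 + C)
A(p, f) = 4*sqrt(1 + p) (A(p, f) = 4*sqrt(p + 1) = 4*sqrt(1 + p))
26345 - (W(-5, -6)*79 + A(Y, 8)) = 26345 - (-6*(-2 - 6)*79 + 4*sqrt(1 + 10)) = 26345 - (-6*(-8)*79 + 4*sqrt(11)) = 26345 - (48*79 + 4*sqrt(11)) = 26345 - (3792 + 4*sqrt(11)) = 26345 + (-3792 - 4*sqrt(11)) = 22553 - 4*sqrt(11)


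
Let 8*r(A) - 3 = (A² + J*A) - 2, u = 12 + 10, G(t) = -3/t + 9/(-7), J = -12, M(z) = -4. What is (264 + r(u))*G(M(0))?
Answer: -34995/224 ≈ -156.23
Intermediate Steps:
G(t) = -9/7 - 3/t (G(t) = -3/t + 9*(-⅐) = -3/t - 9/7 = -9/7 - 3/t)
u = 22
r(A) = ⅛ - 3*A/2 + A²/8 (r(A) = 3/8 + ((A² - 12*A) - 2)/8 = 3/8 + (-2 + A² - 12*A)/8 = 3/8 + (-¼ - 3*A/2 + A²/8) = ⅛ - 3*A/2 + A²/8)
(264 + r(u))*G(M(0)) = (264 + (⅛ - 3/2*22 + (⅛)*22²))*(-9/7 - 3/(-4)) = (264 + (⅛ - 33 + (⅛)*484))*(-9/7 - 3*(-¼)) = (264 + (⅛ - 33 + 121/2))*(-9/7 + ¾) = (264 + 221/8)*(-15/28) = (2333/8)*(-15/28) = -34995/224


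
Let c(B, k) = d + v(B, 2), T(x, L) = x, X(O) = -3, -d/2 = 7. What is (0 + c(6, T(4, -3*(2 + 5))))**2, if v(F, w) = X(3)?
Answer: 289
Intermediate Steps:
d = -14 (d = -2*7 = -14)
v(F, w) = -3
c(B, k) = -17 (c(B, k) = -14 - 3 = -17)
(0 + c(6, T(4, -3*(2 + 5))))**2 = (0 - 17)**2 = (-17)**2 = 289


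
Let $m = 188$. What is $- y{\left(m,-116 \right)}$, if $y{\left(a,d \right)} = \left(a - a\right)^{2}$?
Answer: $0$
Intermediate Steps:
$y{\left(a,d \right)} = 0$ ($y{\left(a,d \right)} = 0^{2} = 0$)
$- y{\left(m,-116 \right)} = \left(-1\right) 0 = 0$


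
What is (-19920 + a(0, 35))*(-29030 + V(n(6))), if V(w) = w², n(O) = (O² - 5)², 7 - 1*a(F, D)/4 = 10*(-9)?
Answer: -17471198212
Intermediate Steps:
a(F, D) = 388 (a(F, D) = 28 - 40*(-9) = 28 - 4*(-90) = 28 + 360 = 388)
n(O) = (-5 + O²)²
(-19920 + a(0, 35))*(-29030 + V(n(6))) = (-19920 + 388)*(-29030 + ((-5 + 6²)²)²) = -19532*(-29030 + ((-5 + 36)²)²) = -19532*(-29030 + (31²)²) = -19532*(-29030 + 961²) = -19532*(-29030 + 923521) = -19532*894491 = -17471198212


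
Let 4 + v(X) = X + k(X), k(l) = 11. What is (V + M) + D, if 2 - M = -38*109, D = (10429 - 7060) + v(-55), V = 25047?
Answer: 32512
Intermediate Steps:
v(X) = 7 + X (v(X) = -4 + (X + 11) = -4 + (11 + X) = 7 + X)
D = 3321 (D = (10429 - 7060) + (7 - 55) = 3369 - 48 = 3321)
M = 4144 (M = 2 - (-38)*109 = 2 - 1*(-4142) = 2 + 4142 = 4144)
(V + M) + D = (25047 + 4144) + 3321 = 29191 + 3321 = 32512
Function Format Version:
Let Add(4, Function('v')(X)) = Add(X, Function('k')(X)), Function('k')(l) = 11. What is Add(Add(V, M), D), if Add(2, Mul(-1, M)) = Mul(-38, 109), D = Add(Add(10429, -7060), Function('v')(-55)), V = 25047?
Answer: 32512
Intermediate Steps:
Function('v')(X) = Add(7, X) (Function('v')(X) = Add(-4, Add(X, 11)) = Add(-4, Add(11, X)) = Add(7, X))
D = 3321 (D = Add(Add(10429, -7060), Add(7, -55)) = Add(3369, -48) = 3321)
M = 4144 (M = Add(2, Mul(-1, Mul(-38, 109))) = Add(2, Mul(-1, -4142)) = Add(2, 4142) = 4144)
Add(Add(V, M), D) = Add(Add(25047, 4144), 3321) = Add(29191, 3321) = 32512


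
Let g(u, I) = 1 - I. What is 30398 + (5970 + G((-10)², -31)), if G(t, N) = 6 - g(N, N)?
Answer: 36342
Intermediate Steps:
G(t, N) = 5 + N (G(t, N) = 6 - (1 - N) = 6 + (-1 + N) = 5 + N)
30398 + (5970 + G((-10)², -31)) = 30398 + (5970 + (5 - 31)) = 30398 + (5970 - 26) = 30398 + 5944 = 36342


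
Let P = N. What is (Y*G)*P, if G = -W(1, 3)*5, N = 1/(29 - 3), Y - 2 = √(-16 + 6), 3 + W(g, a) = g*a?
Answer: 0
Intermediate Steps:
W(g, a) = -3 + a*g (W(g, a) = -3 + g*a = -3 + a*g)
Y = 2 + I*√10 (Y = 2 + √(-16 + 6) = 2 + √(-10) = 2 + I*√10 ≈ 2.0 + 3.1623*I)
N = 1/26 ≈ 0.038462
P = 1/26 ≈ 0.038462
G = 0 (G = -(-3 + 3*1)*5 = -(-3 + 3)*5 = -1*0*5 = 0*5 = 0)
(Y*G)*P = ((2 + I*√10)*0)*(1/26) = 0*(1/26) = 0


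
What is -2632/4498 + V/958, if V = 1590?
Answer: 1157591/1077271 ≈ 1.0746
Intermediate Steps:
-2632/4498 + V/958 = -2632/4498 + 1590/958 = -2632*1/4498 + 1590*(1/958) = -1316/2249 + 795/479 = 1157591/1077271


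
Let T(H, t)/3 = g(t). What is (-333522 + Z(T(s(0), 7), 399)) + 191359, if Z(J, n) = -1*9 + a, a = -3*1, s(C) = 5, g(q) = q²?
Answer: -142175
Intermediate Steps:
T(H, t) = 3*t²
a = -3
Z(J, n) = -12 (Z(J, n) = -1*9 - 3 = -9 - 3 = -12)
(-333522 + Z(T(s(0), 7), 399)) + 191359 = (-333522 - 12) + 191359 = -333534 + 191359 = -142175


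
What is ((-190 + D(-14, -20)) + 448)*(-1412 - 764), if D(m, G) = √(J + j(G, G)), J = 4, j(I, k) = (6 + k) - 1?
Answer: -561408 - 2176*I*√11 ≈ -5.6141e+5 - 7217.0*I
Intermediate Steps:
j(I, k) = 5 + k
D(m, G) = √(9 + G) (D(m, G) = √(4 + (5 + G)) = √(9 + G))
((-190 + D(-14, -20)) + 448)*(-1412 - 764) = ((-190 + √(9 - 20)) + 448)*(-1412 - 764) = ((-190 + √(-11)) + 448)*(-2176) = ((-190 + I*√11) + 448)*(-2176) = (258 + I*√11)*(-2176) = -561408 - 2176*I*√11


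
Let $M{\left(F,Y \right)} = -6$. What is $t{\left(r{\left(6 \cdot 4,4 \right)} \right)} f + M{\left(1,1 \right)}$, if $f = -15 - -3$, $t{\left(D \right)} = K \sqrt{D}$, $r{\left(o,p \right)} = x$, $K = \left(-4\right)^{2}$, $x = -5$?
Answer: $-6 - 192 i \sqrt{5} \approx -6.0 - 429.33 i$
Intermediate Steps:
$K = 16$
$r{\left(o,p \right)} = -5$
$t{\left(D \right)} = 16 \sqrt{D}$
$f = -12$ ($f = -15 + 3 = -12$)
$t{\left(r{\left(6 \cdot 4,4 \right)} \right)} f + M{\left(1,1 \right)} = 16 \sqrt{-5} \left(-12\right) - 6 = 16 i \sqrt{5} \left(-12\right) - 6 = - 192 i \sqrt{5} - 6 = -6 - 192 i \sqrt{5}$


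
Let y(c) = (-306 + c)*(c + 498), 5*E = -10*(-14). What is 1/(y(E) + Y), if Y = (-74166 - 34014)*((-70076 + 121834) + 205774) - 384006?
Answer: -1/27860341994 ≈ -3.5893e-11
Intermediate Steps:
Y = -27860195766 (Y = -108180*(51758 + 205774) - 384006 = -108180*257532 - 384006 = -27859811760 - 384006 = -27860195766)
E = 28 (E = (-10*(-14))/5 = (⅕)*140 = 28)
y(c) = (-306 + c)*(498 + c)
1/(y(E) + Y) = 1/((-152388 + 28² + 192*28) - 27860195766) = 1/((-152388 + 784 + 5376) - 27860195766) = 1/(-146228 - 27860195766) = 1/(-27860341994) = -1/27860341994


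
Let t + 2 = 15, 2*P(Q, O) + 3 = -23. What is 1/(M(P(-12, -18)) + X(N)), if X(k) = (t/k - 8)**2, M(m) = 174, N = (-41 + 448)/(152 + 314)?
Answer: 165649/36674130 ≈ 0.0045168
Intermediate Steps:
P(Q, O) = -13 (P(Q, O) = -3/2 + (1/2)*(-23) = -3/2 - 23/2 = -13)
t = 13 (t = -2 + 15 = 13)
N = 407/466 ≈ 0.87339
X(k) = (-8 + 13/k)**2 (X(k) = (13/k - 8)**2 = (-8 + 13/k)**2)
1/(M(P(-12, -18)) + X(N)) = 1/(174 + (-13 + 8*(407/466))**2/(407/466)**2) = 1/(174 + 217156*(-13 + 1628/233)**2/165649) = 1/(174 + 217156*(-1401/233)**2/165649) = 1/(174 + (217156/165649)*(1962801/54289)) = 1/(174 + 7851204/165649) = 1/(36674130/165649) = 165649/36674130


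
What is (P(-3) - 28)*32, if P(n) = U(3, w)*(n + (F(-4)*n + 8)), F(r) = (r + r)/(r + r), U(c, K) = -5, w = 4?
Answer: -1216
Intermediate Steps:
F(r) = 1 (F(r) = (2*r)/((2*r)) = (2*r)*(1/(2*r)) = 1)
P(n) = -40 - 10*n (P(n) = -5*(n + (1*n + 8)) = -5*(n + (n + 8)) = -5*(n + (8 + n)) = -5*(8 + 2*n) = -40 - 10*n)
(P(-3) - 28)*32 = ((-40 - 10*(-3)) - 28)*32 = ((-40 + 30) - 28)*32 = (-10 - 28)*32 = -38*32 = -1216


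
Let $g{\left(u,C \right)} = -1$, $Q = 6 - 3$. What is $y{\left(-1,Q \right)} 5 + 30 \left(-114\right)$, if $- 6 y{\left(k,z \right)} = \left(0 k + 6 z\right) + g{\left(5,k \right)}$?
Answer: $- \frac{20605}{6} \approx -3434.2$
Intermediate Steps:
$Q = 3$ ($Q = 6 - 3 = 3$)
$y{\left(k,z \right)} = \frac{1}{6} - z$ ($y{\left(k,z \right)} = - \frac{\left(0 k + 6 z\right) - 1}{6} = - \frac{\left(0 + 6 z\right) - 1}{6} = - \frac{6 z - 1}{6} = - \frac{-1 + 6 z}{6} = \frac{1}{6} - z$)
$y{\left(-1,Q \right)} 5 + 30 \left(-114\right) = \left(\frac{1}{6} - 3\right) 5 + 30 \left(-114\right) = \left(\frac{1}{6} - 3\right) 5 - 3420 = \left(- \frac{17}{6}\right) 5 - 3420 = - \frac{85}{6} - 3420 = - \frac{20605}{6}$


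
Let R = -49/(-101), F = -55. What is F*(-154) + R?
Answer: 855519/101 ≈ 8470.5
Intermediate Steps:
R = 49/101 (R = -49*(-1/101) = 49/101 ≈ 0.48515)
F*(-154) + R = -55*(-154) + 49/101 = 8470 + 49/101 = 855519/101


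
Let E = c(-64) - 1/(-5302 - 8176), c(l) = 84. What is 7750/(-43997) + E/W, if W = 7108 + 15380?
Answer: -2299161460459/13335194336208 ≈ -0.17241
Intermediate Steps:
W = 22488
E = 1132153/13478 (E = 84 - 1/(-5302 - 8176) = 84 - 1/(-13478) = 84 - 1*(-1/13478) = 84 + 1/13478 = 1132153/13478 ≈ 84.000)
7750/(-43997) + E/W = 7750/(-43997) + (1132153/13478)/22488 = 7750*(-1/43997) + (1132153/13478)*(1/22488) = -7750/43997 + 1132153/303093264 = -2299161460459/13335194336208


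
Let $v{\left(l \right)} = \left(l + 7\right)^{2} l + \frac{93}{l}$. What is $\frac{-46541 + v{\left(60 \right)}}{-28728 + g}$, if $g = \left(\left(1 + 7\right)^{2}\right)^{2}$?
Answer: $- \frac{4456011}{492640} \approx -9.0452$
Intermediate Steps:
$v{\left(l \right)} = \frac{93}{l} + l \left(7 + l\right)^{2}$ ($v{\left(l \right)} = \left(7 + l\right)^{2} l + \frac{93}{l} = l \left(7 + l\right)^{2} + \frac{93}{l} = \frac{93}{l} + l \left(7 + l\right)^{2}$)
$g = 4096$ ($g = \left(8^{2}\right)^{2} = 64^{2} = 4096$)
$\frac{-46541 + v{\left(60 \right)}}{-28728 + g} = \frac{-46541 + \left(\frac{93}{60} + 60 \left(7 + 60\right)^{2}\right)}{-28728 + 4096} = \frac{-46541 + \left(93 \cdot \frac{1}{60} + 60 \cdot 67^{2}\right)}{-24632} = \left(-46541 + \left(\frac{31}{20} + 60 \cdot 4489\right)\right) \left(- \frac{1}{24632}\right) = \left(-46541 + \left(\frac{31}{20} + 269340\right)\right) \left(- \frac{1}{24632}\right) = \left(-46541 + \frac{5386831}{20}\right) \left(- \frac{1}{24632}\right) = \frac{4456011}{20} \left(- \frac{1}{24632}\right) = - \frac{4456011}{492640}$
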